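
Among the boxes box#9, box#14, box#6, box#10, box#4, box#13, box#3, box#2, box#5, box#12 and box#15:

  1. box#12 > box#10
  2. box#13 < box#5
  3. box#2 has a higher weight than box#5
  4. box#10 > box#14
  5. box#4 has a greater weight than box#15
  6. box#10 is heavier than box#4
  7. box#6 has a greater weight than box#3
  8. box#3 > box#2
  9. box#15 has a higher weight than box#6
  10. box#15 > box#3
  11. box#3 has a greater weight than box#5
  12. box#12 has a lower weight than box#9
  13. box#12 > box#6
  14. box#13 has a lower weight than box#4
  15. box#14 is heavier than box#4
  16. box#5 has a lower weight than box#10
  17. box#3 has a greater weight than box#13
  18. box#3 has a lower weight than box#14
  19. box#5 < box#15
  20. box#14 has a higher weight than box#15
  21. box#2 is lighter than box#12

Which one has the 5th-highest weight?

Chaining the given pairs: box#13 < box#5 < box#2 < box#3 < box#6 < box#15 < box#4 < box#14 < box#10 < box#12 < box#9.
The 5th largest is box#4.

box#4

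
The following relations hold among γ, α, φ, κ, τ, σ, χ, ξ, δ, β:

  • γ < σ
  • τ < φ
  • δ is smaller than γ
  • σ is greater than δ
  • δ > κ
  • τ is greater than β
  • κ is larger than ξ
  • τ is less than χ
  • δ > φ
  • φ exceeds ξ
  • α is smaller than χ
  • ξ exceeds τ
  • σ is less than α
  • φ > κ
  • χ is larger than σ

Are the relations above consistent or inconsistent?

Every relation is compatible with β < τ < ξ < κ < φ < δ < γ < σ < α < χ; the set is consistent.

consistent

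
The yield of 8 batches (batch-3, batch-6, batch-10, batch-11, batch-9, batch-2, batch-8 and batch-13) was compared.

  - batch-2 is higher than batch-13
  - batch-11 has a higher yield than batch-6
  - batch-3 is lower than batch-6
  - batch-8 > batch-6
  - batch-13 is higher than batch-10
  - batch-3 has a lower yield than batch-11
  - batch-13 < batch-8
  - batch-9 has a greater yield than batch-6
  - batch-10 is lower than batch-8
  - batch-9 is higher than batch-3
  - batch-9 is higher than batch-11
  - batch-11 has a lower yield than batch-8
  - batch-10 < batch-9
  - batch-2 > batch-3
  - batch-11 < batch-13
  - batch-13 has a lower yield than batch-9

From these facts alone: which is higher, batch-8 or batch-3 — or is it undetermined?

batch-8

Link the given pairs in sequence: batch-3 < batch-6; batch-6 < batch-11; batch-11 < batch-13; batch-13 < batch-8.
Together: batch-3 < batch-6 < batch-11 < batch-13 < batch-8.
So batch-8 is higher.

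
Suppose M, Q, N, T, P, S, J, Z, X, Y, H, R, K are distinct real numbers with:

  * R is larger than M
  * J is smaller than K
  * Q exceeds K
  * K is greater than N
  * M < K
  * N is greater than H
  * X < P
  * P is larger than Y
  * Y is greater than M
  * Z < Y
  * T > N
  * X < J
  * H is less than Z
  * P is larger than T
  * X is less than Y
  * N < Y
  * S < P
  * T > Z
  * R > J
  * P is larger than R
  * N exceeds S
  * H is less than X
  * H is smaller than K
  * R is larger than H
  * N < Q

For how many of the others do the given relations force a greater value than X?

From X the given relations immediately reach J, Y, P.
From those, R, K — 5 in total.
From those, Q — 6 in total.
Nothing else is reachable above X; 6 in all.

6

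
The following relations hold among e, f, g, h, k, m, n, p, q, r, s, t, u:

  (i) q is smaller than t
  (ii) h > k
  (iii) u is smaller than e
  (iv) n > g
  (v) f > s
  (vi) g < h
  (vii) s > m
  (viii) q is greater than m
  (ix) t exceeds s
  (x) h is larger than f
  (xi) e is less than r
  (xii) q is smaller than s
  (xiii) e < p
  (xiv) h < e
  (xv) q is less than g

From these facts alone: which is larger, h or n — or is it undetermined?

undetermined

Following every chain through h: above h we get e, r, p; below h we get m, k, q, g, s, f.
n is not reached, and no chain runs the other way from n to h.
So the given relations leave the order of h and n undetermined.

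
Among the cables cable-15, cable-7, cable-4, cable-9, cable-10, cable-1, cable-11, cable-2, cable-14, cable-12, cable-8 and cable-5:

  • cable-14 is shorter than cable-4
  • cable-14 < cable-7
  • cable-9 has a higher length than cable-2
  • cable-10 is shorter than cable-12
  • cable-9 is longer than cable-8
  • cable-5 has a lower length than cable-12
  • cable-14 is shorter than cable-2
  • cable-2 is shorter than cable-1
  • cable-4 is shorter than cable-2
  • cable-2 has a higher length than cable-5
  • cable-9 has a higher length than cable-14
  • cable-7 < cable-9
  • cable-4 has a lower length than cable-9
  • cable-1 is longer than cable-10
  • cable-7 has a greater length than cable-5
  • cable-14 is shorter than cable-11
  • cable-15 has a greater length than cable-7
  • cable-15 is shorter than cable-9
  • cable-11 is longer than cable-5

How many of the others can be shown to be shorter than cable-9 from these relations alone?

7

The elements the relations force below cable-9 are cable-14, cable-4, cable-8, cable-5, cable-2, cable-7, cable-15 — no chain reaches any other.
That is 7.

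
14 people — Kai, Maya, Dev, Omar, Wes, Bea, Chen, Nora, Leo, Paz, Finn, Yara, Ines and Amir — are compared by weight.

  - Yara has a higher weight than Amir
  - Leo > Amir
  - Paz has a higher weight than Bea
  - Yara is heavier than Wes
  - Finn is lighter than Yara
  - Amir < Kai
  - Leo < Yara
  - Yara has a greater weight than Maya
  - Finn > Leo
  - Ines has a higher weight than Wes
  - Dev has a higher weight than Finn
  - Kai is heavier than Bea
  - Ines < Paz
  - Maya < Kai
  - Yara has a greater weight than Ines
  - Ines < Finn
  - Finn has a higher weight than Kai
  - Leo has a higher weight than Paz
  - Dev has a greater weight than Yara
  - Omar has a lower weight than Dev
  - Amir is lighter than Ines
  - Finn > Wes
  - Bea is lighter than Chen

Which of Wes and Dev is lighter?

Wes

The relevant relations are Wes < Ines; Ines < Paz; Paz < Leo; Leo < Finn; Finn < Yara; Yara < Dev.
Chaining these gives Wes < Ines < Paz < Leo < Finn < Yara < Dev.
So Wes < Dev; Wes is the lighter of the two.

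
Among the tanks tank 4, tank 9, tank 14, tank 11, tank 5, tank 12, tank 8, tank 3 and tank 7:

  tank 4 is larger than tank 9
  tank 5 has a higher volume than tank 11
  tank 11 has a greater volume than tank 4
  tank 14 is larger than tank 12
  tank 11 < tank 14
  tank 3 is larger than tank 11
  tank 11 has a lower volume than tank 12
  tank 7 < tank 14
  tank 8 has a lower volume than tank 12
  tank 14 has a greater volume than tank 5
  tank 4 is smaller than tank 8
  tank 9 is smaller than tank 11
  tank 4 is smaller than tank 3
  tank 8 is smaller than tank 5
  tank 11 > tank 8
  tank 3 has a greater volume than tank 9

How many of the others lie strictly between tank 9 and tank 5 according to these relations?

Chaining upward from tank 9 reaches: tank 4, tank 8, tank 11, tank 12, tank 14, tank 3.
Chaining downward from tank 5 reaches: tank 4, tank 8, tank 11.
Strictly between tank 9 and tank 5 are those in both lists: tank 4, tank 8, tank 11 — 3 elements.

3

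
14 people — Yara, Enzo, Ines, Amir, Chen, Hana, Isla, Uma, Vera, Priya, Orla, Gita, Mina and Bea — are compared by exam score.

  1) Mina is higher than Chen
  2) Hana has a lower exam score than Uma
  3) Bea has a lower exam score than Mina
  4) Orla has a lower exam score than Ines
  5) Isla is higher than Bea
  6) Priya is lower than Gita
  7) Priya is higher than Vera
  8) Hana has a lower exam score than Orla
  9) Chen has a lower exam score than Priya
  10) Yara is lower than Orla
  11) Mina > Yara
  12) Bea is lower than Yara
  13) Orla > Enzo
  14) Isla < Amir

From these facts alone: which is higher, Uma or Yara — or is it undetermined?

Following every chain through Yara: above Yara we get Orla, Ines, Mina; below Yara we get Bea.
Uma is not reached, and no chain runs the other way from Uma to Yara.
So the given relations leave the order of Yara and Uma undetermined.

undetermined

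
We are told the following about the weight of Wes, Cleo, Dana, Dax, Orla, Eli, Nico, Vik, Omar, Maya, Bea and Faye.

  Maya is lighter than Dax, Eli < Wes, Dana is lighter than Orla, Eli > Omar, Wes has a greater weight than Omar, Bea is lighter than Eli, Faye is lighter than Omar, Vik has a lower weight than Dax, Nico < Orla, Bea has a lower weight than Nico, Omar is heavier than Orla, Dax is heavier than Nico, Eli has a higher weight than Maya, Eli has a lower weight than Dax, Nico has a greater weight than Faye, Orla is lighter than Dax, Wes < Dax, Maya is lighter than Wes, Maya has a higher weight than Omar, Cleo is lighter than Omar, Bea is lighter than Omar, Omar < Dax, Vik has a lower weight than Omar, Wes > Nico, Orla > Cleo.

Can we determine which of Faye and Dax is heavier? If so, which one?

Following the relations from Faye: Faye < Nico < Orla < Omar < Maya < Eli < Wes < Dax.
So Dax is heavier.

Dax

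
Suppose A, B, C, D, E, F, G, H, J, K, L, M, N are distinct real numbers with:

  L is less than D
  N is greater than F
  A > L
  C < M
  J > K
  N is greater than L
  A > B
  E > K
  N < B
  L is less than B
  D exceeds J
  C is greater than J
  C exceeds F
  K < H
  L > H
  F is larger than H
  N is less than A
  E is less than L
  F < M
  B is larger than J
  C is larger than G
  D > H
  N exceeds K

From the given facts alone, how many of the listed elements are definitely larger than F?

5

Directly above F: N, C, M.
One step further: B, A (5 so far).
Nothing else is reachable above F; 5 in all.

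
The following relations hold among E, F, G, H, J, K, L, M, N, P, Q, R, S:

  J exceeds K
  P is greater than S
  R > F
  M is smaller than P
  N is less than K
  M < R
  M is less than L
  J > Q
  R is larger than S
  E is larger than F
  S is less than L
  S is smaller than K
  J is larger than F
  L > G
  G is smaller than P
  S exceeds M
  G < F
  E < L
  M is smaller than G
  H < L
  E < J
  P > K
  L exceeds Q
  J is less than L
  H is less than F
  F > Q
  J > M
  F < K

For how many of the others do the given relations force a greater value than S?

5

From S the given relations immediately reach K, P, R, L.
From those, J — 5 in total.
Nothing else is reachable above S; 5 in all.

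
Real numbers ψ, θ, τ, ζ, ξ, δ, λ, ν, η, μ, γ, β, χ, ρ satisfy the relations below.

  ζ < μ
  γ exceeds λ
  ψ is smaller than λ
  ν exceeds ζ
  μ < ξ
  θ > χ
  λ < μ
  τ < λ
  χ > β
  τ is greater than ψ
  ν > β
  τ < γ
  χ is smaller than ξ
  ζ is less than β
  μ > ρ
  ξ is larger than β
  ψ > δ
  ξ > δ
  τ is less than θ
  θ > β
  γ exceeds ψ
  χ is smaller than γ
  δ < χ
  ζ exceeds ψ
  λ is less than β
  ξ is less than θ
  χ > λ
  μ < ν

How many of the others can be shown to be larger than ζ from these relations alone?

The elements the relations force above ζ are β, χ, μ, ξ, θ, ν, γ — no chain reaches any other.
That is 7.

7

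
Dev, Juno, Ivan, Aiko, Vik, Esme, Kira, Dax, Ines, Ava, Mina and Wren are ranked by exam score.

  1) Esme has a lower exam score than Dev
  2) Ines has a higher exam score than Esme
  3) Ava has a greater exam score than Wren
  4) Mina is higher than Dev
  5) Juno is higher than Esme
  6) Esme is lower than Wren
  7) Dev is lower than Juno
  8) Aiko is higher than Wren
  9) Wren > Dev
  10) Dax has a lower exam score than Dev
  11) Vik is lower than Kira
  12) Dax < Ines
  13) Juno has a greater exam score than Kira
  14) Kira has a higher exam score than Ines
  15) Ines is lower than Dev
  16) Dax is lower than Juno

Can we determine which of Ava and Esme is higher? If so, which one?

Ava

The relevant relations are Esme < Ines; Ines < Dev; Dev < Wren; Wren < Ava.
Chaining these gives Esme < Ines < Dev < Wren < Ava.
So Ava is higher.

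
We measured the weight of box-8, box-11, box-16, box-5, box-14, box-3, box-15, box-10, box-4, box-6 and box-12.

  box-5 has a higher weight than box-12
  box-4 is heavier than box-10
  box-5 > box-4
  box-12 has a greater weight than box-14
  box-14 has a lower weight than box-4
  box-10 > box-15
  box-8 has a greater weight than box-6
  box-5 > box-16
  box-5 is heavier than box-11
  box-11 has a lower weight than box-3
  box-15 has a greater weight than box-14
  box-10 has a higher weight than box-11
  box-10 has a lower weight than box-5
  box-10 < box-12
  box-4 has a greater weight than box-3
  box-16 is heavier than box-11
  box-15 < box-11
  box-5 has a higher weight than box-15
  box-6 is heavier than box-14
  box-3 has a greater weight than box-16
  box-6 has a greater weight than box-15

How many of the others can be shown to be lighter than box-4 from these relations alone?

Directly below box-4: box-14, box-10, box-3.
One step further: box-15, box-11, box-16 (6 so far).
No other element is forced below box-4 by the given relations, so the count is 6.

6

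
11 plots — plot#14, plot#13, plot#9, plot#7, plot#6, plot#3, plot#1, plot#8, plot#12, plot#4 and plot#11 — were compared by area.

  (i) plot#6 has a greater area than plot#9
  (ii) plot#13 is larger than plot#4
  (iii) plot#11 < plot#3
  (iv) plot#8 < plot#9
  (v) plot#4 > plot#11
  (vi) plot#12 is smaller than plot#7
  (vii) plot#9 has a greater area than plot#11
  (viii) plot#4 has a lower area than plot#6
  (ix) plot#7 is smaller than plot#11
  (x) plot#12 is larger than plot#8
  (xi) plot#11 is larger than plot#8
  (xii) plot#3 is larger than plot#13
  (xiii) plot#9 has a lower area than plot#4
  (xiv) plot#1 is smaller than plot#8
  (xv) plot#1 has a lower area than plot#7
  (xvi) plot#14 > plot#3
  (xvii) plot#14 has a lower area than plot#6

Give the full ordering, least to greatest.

Nothing is placed below plot#1, so it is least; from there plot#1 < plot#8; plot#8 < plot#12; plot#12 < plot#7; plot#7 < plot#11; plot#11 < plot#9; plot#9 < plot#4; plot#4 < plot#13; plot#13 < plot#3; plot#3 < plot#14; plot#14 < plot#6, each given directly.

plot#1 < plot#8 < plot#12 < plot#7 < plot#11 < plot#9 < plot#4 < plot#13 < plot#3 < plot#14 < plot#6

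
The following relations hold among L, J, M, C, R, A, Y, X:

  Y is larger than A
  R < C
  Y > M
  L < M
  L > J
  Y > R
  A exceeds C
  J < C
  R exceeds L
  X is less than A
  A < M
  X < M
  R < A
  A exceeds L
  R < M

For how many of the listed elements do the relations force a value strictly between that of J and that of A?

3

Chaining upward from J reaches: L, R, C, M, Y.
Chaining downward from A reaches: L, R, X, C.
Strictly between J and A are those in both lists: L, R, C — 3 elements.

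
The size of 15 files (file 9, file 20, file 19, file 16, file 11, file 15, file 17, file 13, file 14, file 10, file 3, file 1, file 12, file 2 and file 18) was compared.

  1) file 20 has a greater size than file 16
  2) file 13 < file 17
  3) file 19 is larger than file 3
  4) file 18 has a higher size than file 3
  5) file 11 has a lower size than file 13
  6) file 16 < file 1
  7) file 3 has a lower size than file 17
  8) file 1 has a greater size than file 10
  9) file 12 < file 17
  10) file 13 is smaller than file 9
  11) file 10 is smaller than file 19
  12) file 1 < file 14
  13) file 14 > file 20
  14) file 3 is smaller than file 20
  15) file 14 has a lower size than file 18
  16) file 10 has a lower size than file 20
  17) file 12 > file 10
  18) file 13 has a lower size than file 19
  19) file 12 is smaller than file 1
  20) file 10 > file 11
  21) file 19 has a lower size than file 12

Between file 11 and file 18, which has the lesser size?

file 11 < file 13 and file 13 < file 19 give file 11 < file 19.
Then file 19 < file 12 extends the chain to file 12.
Then file 12 < file 1 extends the chain to file 1.
With file 1 < file 14: file 11 < file 13 < file 19 < file 12 < file 1 < file 14.
Then file 14 < file 18 extends the chain to file 18.
So file 11 < file 18; file 11 is the smaller of the two.

file 11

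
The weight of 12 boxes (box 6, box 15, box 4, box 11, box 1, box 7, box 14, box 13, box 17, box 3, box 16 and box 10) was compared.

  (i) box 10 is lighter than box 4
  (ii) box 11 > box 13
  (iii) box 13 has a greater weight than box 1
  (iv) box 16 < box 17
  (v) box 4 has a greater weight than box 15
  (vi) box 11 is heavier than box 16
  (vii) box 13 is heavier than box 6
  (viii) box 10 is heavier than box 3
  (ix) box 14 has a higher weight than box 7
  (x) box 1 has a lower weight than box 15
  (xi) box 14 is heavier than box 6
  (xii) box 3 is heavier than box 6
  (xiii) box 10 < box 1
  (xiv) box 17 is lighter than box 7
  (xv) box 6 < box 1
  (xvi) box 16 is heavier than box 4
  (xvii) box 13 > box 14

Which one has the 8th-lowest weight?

box 17

The consecutive relations fix a unique order: box 6 < box 3 < box 10 < box 1 < box 15 < box 4 < box 16 < box 17 < box 7 < box 14 < box 13 < box 11.
Counting 8 from the smallest end gives box 17.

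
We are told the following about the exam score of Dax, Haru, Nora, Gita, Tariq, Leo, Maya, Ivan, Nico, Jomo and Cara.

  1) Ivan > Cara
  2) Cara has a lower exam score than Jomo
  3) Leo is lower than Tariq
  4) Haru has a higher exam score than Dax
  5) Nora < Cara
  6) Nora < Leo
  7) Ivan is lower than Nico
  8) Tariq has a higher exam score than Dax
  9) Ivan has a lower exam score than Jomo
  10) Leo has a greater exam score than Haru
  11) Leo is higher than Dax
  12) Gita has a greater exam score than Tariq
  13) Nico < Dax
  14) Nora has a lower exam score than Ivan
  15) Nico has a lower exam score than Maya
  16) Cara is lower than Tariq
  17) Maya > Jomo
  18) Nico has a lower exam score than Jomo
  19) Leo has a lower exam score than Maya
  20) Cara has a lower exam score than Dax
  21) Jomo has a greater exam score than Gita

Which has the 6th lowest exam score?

Haru

Piecing the relations together gives one ordering: Nora < Cara < Ivan < Nico < Dax < Haru < Leo < Tariq < Gita < Jomo < Maya.
Counting 6 from the smallest end gives Haru.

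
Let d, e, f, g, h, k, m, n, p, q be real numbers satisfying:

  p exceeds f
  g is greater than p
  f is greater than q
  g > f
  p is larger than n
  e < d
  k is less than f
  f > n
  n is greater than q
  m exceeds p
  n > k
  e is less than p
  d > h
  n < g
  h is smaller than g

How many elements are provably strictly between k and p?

2

The relations place k below p. An element lies strictly between them when it is forced above k and also forced below p.
Above k: {n, f, m, g}. Below p: {q, n, f, e}.
Intersection: {n, f} — 2.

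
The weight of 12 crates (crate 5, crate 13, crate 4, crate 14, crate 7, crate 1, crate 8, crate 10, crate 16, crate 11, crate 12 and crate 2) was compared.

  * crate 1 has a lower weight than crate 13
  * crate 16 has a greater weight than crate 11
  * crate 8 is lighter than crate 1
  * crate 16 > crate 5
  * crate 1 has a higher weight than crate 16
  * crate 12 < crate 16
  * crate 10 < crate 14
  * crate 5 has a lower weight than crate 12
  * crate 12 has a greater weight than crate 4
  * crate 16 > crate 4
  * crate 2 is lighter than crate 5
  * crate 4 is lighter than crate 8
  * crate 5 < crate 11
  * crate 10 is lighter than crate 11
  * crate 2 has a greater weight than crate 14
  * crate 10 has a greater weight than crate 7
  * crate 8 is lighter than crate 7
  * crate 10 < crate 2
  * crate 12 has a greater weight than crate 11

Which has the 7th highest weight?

The consecutive relations fix a unique order: crate 4 < crate 8 < crate 7 < crate 10 < crate 14 < crate 2 < crate 5 < crate 11 < crate 12 < crate 16 < crate 1 < crate 13.
The 7th largest is crate 2.

crate 2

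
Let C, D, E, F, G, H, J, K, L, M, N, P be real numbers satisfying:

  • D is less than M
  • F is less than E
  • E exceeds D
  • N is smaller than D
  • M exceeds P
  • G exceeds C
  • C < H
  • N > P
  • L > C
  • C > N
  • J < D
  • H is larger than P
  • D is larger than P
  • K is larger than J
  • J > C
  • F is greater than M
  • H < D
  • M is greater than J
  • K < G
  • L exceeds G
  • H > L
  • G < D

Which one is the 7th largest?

The consecutive relations fix a unique order: P < N < C < J < K < G < L < H < D < M < F < E.
The 7th largest is G.

G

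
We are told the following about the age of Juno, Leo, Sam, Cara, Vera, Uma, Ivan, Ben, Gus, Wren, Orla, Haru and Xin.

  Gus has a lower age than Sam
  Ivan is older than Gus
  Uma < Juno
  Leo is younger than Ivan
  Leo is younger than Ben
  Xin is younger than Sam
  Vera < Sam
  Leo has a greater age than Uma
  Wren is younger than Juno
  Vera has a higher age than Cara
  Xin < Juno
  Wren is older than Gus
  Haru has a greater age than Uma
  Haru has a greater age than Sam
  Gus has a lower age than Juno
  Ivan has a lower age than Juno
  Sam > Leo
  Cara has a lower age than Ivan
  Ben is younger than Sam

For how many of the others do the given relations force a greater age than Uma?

From Uma the given relations immediately reach Leo, Juno, Haru.
From those, Ben, Ivan, Sam — 6 in total.
No other element is forced above Uma by the given relations, so the count is 6.

6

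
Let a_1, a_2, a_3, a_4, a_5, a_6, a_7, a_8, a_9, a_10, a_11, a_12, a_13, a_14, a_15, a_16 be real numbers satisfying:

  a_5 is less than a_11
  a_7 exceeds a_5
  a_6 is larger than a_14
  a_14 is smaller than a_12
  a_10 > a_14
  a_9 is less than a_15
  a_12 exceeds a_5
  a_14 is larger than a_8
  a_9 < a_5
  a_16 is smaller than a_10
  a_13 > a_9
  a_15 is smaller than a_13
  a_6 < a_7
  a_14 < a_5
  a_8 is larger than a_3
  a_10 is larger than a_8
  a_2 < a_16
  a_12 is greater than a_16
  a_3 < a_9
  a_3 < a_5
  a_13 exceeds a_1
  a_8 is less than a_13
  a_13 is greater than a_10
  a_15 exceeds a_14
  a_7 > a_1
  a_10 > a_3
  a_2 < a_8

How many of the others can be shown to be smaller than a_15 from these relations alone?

5

The elements the relations force below a_15 are a_2, a_3, a_9, a_8, a_14 — no chain reaches any other.
That is 5.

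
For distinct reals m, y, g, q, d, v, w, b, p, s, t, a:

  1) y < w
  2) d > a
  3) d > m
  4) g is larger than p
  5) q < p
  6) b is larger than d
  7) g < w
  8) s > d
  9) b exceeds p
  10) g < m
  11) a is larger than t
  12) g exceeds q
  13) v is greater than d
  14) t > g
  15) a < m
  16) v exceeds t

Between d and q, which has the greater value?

Following the relations from q: q < p < g < t < a < m < d.
So q < d; d is the larger of the two.

d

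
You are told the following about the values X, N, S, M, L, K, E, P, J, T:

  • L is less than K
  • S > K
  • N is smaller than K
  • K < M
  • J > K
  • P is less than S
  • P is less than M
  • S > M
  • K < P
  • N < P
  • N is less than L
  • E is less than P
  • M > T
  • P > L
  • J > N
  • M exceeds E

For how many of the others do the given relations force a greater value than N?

6

Directly above N: L, K, P, J.
One step further: M, S (6 so far).
Nothing else is reachable above N; 6 in all.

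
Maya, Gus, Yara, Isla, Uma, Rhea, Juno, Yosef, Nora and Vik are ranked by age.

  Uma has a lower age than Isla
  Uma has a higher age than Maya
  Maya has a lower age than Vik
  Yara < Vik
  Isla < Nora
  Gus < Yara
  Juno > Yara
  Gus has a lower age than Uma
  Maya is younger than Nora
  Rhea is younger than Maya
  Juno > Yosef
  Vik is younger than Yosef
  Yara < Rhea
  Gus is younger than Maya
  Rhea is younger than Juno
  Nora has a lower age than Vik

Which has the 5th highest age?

Isla

Chaining the given pairs: Gus < Yara < Rhea < Maya < Uma < Isla < Nora < Vik < Yosef < Juno.
The 5th largest is Isla.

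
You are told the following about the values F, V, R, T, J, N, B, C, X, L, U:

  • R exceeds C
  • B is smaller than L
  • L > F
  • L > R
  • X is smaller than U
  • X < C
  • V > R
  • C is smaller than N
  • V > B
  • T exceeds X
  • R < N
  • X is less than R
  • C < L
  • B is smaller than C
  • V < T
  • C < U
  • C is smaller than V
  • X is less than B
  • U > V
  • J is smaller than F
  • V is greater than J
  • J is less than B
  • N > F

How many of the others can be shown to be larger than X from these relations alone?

The elements the relations force above X are B, C, R, V, N, U, T, L — no chain reaches any other.
That is 8.

8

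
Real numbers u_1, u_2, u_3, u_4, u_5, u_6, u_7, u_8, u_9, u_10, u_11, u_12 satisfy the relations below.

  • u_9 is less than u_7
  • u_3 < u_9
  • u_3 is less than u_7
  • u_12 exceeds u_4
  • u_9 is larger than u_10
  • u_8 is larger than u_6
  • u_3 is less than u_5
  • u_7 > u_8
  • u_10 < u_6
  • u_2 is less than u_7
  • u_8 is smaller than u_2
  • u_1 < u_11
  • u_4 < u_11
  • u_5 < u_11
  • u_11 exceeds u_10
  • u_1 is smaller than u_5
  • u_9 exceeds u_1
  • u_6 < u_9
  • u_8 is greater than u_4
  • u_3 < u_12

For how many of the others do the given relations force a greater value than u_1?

From u_1 the given relations immediately reach u_9, u_5, u_11.
From those, u_7 — 4 in total.
Nothing else is reachable above u_1; 4 in all.

4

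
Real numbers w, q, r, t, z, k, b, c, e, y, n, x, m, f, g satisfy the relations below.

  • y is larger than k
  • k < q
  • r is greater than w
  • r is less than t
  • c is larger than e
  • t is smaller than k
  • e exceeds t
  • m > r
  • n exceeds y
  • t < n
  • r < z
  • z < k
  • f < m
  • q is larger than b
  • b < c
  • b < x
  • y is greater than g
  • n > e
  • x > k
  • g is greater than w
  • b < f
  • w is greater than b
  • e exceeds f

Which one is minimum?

b

Chaining upward from b: directly above it, w, f, x, c, q; then r, g, e, m; then t, z, y, n; then k.
That covers every other element, and nothing is given below b, so b is the minimum.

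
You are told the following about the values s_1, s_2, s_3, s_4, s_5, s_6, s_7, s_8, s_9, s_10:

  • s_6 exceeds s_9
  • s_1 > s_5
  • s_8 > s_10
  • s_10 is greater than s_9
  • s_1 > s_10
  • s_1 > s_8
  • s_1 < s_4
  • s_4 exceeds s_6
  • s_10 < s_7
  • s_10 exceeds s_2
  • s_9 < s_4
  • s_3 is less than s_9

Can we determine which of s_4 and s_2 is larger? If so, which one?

s_4

s_2 < s_10 and s_10 < s_8 give s_2 < s_8.
Then s_8 < s_1 extends the chain to s_1.
Then s_1 < s_4 extends the chain to s_4.
So s_4 is larger.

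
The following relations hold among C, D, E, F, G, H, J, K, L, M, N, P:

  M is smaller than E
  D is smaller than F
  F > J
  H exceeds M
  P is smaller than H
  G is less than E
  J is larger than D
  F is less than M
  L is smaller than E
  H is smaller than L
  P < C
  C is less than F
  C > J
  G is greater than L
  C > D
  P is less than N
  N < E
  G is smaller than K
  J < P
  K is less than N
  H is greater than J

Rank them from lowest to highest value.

D < J < P < C < F < M < H < L < G < K < N < E

The consecutive links are each given: D < J; J < P; P < C; C < F; F < M; M < H; H < L; L < G; G < K; K < N; N < E.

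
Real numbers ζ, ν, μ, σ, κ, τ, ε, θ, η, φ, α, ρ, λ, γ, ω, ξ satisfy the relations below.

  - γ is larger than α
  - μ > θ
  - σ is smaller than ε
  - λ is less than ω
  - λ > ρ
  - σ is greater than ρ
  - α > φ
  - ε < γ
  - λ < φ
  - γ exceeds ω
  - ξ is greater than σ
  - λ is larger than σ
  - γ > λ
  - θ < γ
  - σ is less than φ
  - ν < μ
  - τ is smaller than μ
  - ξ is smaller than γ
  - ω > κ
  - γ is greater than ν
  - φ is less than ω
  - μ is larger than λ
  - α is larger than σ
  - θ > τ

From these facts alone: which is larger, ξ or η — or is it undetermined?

Following every chain through η: nothing is chained to η.
ξ is not reached, and no chain runs the other way from ξ to η.
So the given relations leave the order of η and ξ undetermined.

undetermined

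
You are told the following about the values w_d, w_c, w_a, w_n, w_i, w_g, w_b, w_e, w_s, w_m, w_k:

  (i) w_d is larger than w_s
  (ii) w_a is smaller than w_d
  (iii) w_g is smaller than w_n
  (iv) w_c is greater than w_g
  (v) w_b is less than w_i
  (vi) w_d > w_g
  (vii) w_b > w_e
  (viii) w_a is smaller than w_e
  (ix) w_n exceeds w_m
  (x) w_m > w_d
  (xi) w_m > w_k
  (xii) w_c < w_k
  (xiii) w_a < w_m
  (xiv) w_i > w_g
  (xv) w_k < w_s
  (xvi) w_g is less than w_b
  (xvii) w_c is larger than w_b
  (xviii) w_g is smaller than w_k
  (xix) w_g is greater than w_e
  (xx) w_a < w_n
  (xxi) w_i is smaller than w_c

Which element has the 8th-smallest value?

w_s

Piecing the relations together gives one ordering: w_a < w_e < w_g < w_b < w_i < w_c < w_k < w_s < w_d < w_m < w_n.
Counting 8 from the smallest end gives w_s.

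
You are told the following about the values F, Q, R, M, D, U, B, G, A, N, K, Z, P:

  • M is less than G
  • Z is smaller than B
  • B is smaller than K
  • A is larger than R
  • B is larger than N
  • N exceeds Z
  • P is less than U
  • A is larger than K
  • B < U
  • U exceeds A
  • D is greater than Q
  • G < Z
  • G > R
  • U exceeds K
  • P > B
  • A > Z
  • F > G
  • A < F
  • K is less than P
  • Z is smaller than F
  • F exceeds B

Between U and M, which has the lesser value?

The relevant relations are M < G; G < Z; Z < N; N < B; B < K; K < P; P < U.
Chaining these gives M < G < Z < N < B < K < P < U.
So M < U; M is the smaller of the two.

M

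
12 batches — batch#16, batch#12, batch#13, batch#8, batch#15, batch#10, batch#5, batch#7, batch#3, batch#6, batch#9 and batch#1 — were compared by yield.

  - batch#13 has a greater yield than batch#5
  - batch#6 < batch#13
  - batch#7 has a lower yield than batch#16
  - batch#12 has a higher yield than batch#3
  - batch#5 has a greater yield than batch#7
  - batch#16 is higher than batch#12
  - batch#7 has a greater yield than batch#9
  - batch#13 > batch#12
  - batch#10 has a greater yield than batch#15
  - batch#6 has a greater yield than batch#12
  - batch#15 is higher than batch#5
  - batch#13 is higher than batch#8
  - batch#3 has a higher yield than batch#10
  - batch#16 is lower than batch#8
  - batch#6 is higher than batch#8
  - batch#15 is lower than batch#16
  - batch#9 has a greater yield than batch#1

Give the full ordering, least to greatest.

Each adjacent pair is fixed by a given relation: batch#1 < batch#9; batch#9 < batch#7; batch#7 < batch#5; batch#5 < batch#15; batch#15 < batch#10; batch#10 < batch#3; batch#3 < batch#12; batch#12 < batch#16; batch#16 < batch#8; batch#8 < batch#6; batch#6 < batch#13. Chaining them end to end gives the full order.

batch#1 < batch#9 < batch#7 < batch#5 < batch#15 < batch#10 < batch#3 < batch#12 < batch#16 < batch#8 < batch#6 < batch#13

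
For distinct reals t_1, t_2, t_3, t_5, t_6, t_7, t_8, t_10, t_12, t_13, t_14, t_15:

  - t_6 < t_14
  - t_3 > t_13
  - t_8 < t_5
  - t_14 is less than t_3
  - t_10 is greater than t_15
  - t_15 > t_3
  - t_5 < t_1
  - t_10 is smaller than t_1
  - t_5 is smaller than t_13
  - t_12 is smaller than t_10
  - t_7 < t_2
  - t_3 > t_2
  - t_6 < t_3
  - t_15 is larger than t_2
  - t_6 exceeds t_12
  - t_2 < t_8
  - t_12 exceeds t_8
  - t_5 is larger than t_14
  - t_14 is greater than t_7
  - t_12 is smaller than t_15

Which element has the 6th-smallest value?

Piecing the relations together gives one ordering: t_7 < t_2 < t_8 < t_12 < t_6 < t_14 < t_5 < t_13 < t_3 < t_15 < t_10 < t_1.
Counting 6 from the smallest end gives t_14.

t_14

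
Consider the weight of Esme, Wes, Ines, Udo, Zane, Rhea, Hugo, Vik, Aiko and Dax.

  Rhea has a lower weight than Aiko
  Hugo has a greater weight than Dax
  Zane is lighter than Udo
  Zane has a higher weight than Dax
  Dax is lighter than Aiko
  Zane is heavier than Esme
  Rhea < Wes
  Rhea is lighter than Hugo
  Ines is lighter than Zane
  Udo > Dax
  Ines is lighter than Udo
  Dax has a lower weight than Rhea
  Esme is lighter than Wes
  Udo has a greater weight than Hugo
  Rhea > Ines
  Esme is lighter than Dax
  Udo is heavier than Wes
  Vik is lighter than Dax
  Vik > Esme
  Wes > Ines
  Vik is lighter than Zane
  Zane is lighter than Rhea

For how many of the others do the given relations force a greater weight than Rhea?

From Rhea the given relations immediately reach Wes, Hugo, Aiko.
From those, Udo — 4 in total.
No other element is forced above Rhea by the given relations, so the count is 4.

4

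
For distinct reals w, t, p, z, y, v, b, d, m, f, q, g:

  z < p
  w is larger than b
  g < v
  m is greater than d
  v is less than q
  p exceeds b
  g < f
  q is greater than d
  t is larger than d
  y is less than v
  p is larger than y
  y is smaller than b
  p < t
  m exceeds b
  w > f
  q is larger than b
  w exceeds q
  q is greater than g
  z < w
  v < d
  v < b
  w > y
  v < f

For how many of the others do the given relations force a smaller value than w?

From w the given relations immediately reach y, f, z, b, q.
From those, g, v, d — 8 in total.
No other element is forced below w by the given relations, so the count is 8.

8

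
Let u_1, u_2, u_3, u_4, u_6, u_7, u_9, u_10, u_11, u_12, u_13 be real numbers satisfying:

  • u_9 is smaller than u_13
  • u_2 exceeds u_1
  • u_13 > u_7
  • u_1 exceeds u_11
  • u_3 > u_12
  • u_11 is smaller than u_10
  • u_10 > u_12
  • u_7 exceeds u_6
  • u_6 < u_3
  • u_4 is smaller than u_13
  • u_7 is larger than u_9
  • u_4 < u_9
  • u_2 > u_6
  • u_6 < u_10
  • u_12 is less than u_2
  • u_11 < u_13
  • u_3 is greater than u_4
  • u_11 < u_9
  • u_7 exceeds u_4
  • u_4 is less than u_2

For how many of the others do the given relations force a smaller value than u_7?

4

Directly below u_7: u_4, u_6, u_9.
One step further: u_11 (4 so far).
Nothing else is reachable below u_7; 4 in all.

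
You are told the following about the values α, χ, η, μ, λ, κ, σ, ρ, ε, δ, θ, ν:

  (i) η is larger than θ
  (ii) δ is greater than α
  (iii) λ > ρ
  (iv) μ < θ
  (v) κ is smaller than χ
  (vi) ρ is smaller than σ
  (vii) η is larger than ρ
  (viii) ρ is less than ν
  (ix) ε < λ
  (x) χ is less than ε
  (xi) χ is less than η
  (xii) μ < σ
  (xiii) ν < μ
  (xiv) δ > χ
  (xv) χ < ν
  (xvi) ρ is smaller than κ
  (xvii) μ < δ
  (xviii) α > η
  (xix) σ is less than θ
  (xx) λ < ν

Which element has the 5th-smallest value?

λ

Chaining the given pairs: ρ < κ < χ < ε < λ < ν < μ < σ < θ < η < α < δ.
The 5th smallest is λ.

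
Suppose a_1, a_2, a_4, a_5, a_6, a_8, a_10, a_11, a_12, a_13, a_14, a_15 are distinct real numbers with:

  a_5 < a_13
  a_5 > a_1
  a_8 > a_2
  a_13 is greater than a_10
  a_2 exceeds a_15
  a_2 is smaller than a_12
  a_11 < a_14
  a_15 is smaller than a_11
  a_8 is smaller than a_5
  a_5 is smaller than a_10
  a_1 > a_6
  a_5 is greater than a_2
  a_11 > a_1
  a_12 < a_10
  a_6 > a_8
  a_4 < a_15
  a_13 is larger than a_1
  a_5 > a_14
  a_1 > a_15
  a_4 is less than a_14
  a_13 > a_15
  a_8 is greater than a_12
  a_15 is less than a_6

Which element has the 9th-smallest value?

a_14

The consecutive relations fix a unique order: a_4 < a_15 < a_2 < a_12 < a_8 < a_6 < a_1 < a_11 < a_14 < a_5 < a_10 < a_13.
Counting 9 from the smallest end gives a_14.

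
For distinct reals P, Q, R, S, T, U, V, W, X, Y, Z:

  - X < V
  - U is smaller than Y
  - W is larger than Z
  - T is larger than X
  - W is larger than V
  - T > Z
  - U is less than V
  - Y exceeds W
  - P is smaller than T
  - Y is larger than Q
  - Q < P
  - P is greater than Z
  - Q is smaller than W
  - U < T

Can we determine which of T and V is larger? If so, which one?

Following every chain through V: above V we get W, Y; below V we get U, X.
T is not reached, and no chain runs the other way from T to V.
So the given relations leave the order of V and T undetermined.

undetermined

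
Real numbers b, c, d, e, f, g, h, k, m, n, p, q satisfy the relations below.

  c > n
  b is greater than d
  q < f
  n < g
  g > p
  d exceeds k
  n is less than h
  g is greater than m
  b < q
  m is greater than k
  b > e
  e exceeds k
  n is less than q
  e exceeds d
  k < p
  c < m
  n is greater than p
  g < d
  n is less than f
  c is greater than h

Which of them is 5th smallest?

Chaining the given pairs: k < p < n < h < c < m < g < d < e < b < q < f.
Counting 5 from the smallest end gives c.

c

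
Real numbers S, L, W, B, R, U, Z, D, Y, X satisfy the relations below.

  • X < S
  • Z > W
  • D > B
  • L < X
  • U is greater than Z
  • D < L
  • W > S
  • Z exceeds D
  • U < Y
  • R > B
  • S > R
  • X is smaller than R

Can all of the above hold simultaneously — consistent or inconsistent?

The single ordering B < D < L < X < R < S < W < Z < U < Y satisfies every listed relation, so no contradiction arises.

consistent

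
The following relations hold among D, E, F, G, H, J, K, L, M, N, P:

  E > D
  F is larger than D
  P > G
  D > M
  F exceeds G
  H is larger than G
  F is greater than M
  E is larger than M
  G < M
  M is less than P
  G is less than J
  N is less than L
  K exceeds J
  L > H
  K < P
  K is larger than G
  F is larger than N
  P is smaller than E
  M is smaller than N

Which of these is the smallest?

M is not least since G < M; N is not least since M < N; H is not least since G < H; J is not least since G < J; K is not least since G < K; D is not least since M < D; F is not least since G < F; P is not least since G < P; L is not least since H < L; E is not least since D < E.
Only G has nothing below it, so G is the smallest.

G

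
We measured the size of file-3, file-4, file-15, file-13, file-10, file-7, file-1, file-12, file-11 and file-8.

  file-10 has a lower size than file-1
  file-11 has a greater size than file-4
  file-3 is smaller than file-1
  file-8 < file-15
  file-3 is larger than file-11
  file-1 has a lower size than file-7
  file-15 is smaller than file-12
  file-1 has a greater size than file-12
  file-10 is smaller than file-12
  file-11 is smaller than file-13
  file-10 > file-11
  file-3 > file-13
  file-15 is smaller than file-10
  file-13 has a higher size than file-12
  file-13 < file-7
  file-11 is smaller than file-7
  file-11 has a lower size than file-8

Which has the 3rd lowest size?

Piecing the relations together gives one ordering: file-4 < file-11 < file-8 < file-15 < file-10 < file-12 < file-13 < file-3 < file-1 < file-7.
Counting 3 from the smallest end gives file-8.

file-8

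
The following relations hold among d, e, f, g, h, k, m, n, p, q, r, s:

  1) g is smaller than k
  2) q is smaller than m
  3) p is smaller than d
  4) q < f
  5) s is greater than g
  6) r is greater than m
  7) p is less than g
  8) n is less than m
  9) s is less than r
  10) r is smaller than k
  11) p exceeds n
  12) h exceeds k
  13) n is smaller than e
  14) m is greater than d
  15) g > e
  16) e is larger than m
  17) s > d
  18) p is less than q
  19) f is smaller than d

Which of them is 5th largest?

g

Chaining the given pairs: n < p < q < f < d < m < e < g < s < r < k < h.
The 5th largest is g.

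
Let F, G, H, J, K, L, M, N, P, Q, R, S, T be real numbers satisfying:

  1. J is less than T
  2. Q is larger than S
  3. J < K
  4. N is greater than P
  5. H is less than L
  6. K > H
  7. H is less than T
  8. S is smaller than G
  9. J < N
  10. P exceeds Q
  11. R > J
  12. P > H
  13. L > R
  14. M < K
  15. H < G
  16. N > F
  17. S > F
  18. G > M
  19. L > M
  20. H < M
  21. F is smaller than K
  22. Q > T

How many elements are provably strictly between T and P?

1

The relations place T below P. An element lies strictly between them when it is forced above T and also forced below P.
Above T: {Q, N}. Below P: {J, H, F, S, Q}.
Intersection: {Q} — 1.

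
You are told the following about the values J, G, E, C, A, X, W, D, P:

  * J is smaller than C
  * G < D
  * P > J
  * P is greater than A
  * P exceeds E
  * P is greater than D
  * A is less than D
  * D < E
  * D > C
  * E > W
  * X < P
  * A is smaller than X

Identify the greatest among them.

A is not greatest since A < D; G is not greatest since G < D; J is not greatest since J < C; C is not greatest since C < D; D is not greatest since D < P; W is not greatest since W < E; X is not greatest since X < P; E is not greatest since E < P.
Only P has nothing above it, so P is the greatest.

P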